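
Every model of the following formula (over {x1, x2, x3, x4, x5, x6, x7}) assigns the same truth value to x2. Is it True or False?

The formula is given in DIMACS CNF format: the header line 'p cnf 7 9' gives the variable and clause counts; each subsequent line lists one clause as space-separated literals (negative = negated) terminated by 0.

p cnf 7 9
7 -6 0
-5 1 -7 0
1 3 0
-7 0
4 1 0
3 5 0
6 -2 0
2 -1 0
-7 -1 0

False

Suppose x2 = True.
From the singleton clause (¬x7), x7 = False.
From the singleton clause (¬x6), x6 = False.
But (x6) is also a unit clause — contradiction.
So every satisfying assignment has x2 = False.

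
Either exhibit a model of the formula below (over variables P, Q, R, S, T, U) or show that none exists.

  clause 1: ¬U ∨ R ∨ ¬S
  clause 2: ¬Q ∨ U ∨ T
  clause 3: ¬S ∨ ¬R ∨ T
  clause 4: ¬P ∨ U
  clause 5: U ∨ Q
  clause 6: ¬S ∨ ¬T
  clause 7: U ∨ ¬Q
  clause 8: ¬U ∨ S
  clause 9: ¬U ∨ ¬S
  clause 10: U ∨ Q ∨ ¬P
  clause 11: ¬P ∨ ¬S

UNSATISFIABLE

Branch on P: set P = False.
Branch on U: set U = True.
Unit clause (S) forces S = True.
That conflicts with the unit clause (¬S).
Undo U and try U = False.
Unit clause (Q) forces Q = True.
That conflicts with the unit clause (¬Q).
Both values of U lead to a conflict.
Undo P and try P = True.
Unit clause (U) forces U = True.
Unit clause (S) forces S = True.
That conflicts with the unit clause (¬S).
Both values of P lead to a conflict.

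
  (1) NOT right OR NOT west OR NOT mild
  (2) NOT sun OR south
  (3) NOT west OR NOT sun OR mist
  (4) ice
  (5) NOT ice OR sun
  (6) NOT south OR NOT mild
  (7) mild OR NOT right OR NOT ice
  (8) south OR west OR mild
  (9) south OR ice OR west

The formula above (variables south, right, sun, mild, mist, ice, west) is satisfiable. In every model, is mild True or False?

False

Suppose mild = true.
(ice) alone gives ice = true.
(sun) alone gives sun = true.
(south) alone gives south = true.
Now (NOT south) is unsatisfied and unit — conflict.
So every satisfying assignment has mild = False.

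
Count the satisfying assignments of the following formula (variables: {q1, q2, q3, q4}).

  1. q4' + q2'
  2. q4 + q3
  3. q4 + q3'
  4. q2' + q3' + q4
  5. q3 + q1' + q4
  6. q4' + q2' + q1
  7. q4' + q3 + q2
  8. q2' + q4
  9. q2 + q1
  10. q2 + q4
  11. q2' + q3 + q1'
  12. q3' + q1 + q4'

1

There are 2^4 = 16 truth assignments over (q1, q2, q3, q4).
Check each against the 12 clauses (columns in the order q1, q2, q3, q4):
  F F F F  ✗ fails (q4 + q3)
  F F F T  ✗ fails (q4' + q3 + q2)
  F F T F  ✗ fails (q4 + q3')
  F F T T  ✗ fails (q2 + q1)
  F T F F  ✗ fails (q4 + q3)
  F T F T  ✗ fails (q4' + q2')
  F T T F  ✗ fails (q4 + q3')
  F T T T  ✗ fails (q4' + q2')
  T F F F  ✗ fails (q4 + q3)
  T F F T  ✗ fails (q4' + q3 + q2)
  T F T F  ✗ fails (q4 + q3')
  T F T T  ✓ satisfies all
  T T F F  ✗ fails (q4 + q3)
  T T F T  ✗ fails (q4' + q2')
  T T T F  ✗ fails (q4 + q3')
  T T T T  ✗ fails (q4' + q2')
1 of the 16 rows is a model.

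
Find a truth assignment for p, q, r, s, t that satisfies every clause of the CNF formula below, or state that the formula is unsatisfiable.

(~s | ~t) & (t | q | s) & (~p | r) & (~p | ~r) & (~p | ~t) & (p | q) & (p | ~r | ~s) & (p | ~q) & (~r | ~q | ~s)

UNSATISFIABLE

Case s = 0:
Case t = 1:
Unit clause (~p) forces p = 0.
Unit clause (q) forces q = 1.
But (~q) is also a unit clause — contradiction.
So t must be the other value — set t = 0.
Unit clause (q) forces q = 1.
Unit clause (p) forces p = 1.
Unit clause (r) forces r = 1.
But (~r) is also a unit clause — contradiction.
Neither t = 1 nor t = 0 works.
So s must be the other value — set s = 1.
Unit clause (~t) forces t = 0.
Case p = 0:
Unit clause (q) forces q = 1.
But (~q) is also a unit clause — contradiction.
So p must be the other value — set p = 1.
Unit clause (r) forces r = 1.
But (~r) is also a unit clause — contradiction.
Neither p = 1 nor p = 0 works.
Neither s = 1 nor s = 0 works.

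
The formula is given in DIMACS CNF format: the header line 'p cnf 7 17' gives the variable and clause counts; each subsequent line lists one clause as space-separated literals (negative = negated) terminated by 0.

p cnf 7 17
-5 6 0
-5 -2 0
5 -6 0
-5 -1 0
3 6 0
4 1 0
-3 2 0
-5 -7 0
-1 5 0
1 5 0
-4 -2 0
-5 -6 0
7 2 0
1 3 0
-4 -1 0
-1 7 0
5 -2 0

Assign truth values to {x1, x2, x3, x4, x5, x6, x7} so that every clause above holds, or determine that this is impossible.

Suppose x5 = False.
(¬x6) alone gives x6 = False.
(x3) alone gives x3 = True.
(x2) alone gives x2 = True.
That conflicts with the unit clause (¬x2).
So x5 must be the other value — set x5 = True.
(x6) alone gives x6 = True.
That conflicts with the unit clause (¬x6).
Both values of x5 lead to a conflict.

UNSATISFIABLE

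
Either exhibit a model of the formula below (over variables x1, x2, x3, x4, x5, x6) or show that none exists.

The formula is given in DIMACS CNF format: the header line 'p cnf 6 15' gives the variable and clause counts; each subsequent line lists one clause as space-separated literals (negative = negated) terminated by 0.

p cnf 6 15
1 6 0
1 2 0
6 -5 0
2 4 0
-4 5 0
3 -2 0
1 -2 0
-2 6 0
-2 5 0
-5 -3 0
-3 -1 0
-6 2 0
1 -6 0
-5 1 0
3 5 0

Try x1 = True.
(¬x3) alone gives x3 = False.
(¬x2) alone gives x2 = False.
(x4) alone gives x4 = True.
(x5) alone gives x5 = True.
(x6) alone gives x6 = True.
Now (¬x6) is unsatisfied and unit — conflict.
Backtrack on x1: now try x1 = False.
(x6) alone gives x6 = True.
Now (¬x6) is unsatisfied and unit — conflict.
Neither x1 = True nor x1 = False works.

UNSATISFIABLE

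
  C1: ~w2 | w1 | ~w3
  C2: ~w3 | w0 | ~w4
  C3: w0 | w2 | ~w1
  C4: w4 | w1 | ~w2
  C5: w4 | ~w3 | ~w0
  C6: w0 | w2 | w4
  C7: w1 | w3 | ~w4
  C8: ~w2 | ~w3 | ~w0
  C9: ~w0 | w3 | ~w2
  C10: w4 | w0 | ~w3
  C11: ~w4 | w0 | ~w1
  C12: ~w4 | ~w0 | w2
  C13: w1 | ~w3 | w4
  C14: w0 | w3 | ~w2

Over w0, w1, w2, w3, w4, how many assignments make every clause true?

2

There are 2^5 = 32 truth assignments over (w0, w1, w2, w3, w4).
Split on w2. With w2 = 1, the clauses containing w2 are satisfied and ~w2 drops from the rest; 0 of the 2^4 = 16 assignments to the other variables satisfy what remains.
With w2 = 0, by the same count on the reduced clause set, 2 assignments work.
(One model: w0=T, w1=F, w2=F, w3=F, w4=F.)
Total: 0 + 2 = 2.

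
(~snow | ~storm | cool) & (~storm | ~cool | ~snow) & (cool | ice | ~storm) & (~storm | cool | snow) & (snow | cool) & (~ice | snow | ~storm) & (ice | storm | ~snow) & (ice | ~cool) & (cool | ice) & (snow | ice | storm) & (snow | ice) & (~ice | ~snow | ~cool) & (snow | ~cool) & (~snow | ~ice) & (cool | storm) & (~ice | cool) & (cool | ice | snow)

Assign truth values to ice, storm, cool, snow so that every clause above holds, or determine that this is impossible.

UNSATISFIABLE

Case snow = 1:
Unit clause (~ice) forces ice = 0.
Unit clause (storm) forces storm = 1.
Unit clause (cool) forces cool = 1.
That conflicts with the unit clause (~cool).
So snow must be the other value — set snow = 0.
Unit clause (cool) forces cool = 1.
That conflicts with the unit clause (~cool).
Neither snow = 1 nor snow = 0 works.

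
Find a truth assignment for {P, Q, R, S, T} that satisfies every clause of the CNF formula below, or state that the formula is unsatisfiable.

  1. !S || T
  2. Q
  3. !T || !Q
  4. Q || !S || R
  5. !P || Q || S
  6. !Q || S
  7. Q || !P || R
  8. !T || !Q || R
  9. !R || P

Unit clause (Q) forces Q = true.
Unit clause (!T) forces T = false.
Unit clause (!S) forces S = false.
That conflicts with the unit clause (S).

UNSATISFIABLE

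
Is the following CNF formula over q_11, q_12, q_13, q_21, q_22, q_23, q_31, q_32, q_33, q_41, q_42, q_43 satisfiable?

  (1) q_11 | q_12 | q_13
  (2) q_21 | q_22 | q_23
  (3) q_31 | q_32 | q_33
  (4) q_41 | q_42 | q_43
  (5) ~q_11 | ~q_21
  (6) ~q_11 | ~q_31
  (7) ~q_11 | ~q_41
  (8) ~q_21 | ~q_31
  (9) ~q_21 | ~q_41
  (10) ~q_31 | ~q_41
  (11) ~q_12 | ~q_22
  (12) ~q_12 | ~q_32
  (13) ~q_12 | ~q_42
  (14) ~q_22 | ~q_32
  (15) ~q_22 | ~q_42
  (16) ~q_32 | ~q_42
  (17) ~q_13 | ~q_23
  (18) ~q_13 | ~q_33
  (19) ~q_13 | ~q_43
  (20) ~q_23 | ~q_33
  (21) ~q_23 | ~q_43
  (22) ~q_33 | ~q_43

Unsatisfiable

Case q_11 = 0:
Case q_12 = 1:
The clause (~q_22) is unit, so q_22 = 0.
The clause (~q_32) is unit, so q_32 = 0.
The clause (~q_42) is unit, so q_42 = 0.
Case q_21 = 1:
The clause (~q_31) is unit, so q_31 = 0.
The clause (q_33) is unit, so q_33 = 1.
The clause (~q_41) is unit, so q_41 = 0.
The clause (q_43) is unit, so q_43 = 1.
Now (~q_43) is unsatisfied and unit — conflict.
Undo q_21 and try q_21 = 0.
The clause (q_23) is unit, so q_23 = 1.
The clause (~q_13) is unit, so q_13 = 0.
The clause (~q_33) is unit, so q_33 = 0.
The clause (q_31) is unit, so q_31 = 1.
The clause (~q_41) is unit, so q_41 = 0.
The clause (q_43) is unit, so q_43 = 1.
Now (~q_43) is unsatisfied and unit — conflict.
Both values of q_21 lead to a conflict.
Undo q_12 and try q_12 = 0.
The clause (q_13) is unit, so q_13 = 1.
The clause (~q_23) is unit, so q_23 = 0.
The clause (~q_33) is unit, so q_33 = 0.
The clause (~q_43) is unit, so q_43 = 0.
Case q_21 = 1:
The clause (~q_31) is unit, so q_31 = 0.
The clause (q_32) is unit, so q_32 = 1.
The clause (~q_41) is unit, so q_41 = 0.
The clause (q_42) is unit, so q_42 = 1.
Now (~q_42) is unsatisfied and unit — conflict.
Undo q_21 and try q_21 = 0.
The clause (q_22) is unit, so q_22 = 1.
The clause (~q_32) is unit, so q_32 = 0.
The clause (q_31) is unit, so q_31 = 1.
The clause (~q_41) is unit, so q_41 = 0.
The clause (q_42) is unit, so q_42 = 1.
Now (~q_42) is unsatisfied and unit — conflict.
Both values of q_21 lead to a conflict.
Both values of q_12 lead to a conflict.
Undo q_11 and try q_11 = 1.
The clause (~q_21) is unit, so q_21 = 0.
The clause (~q_31) is unit, so q_31 = 0.
The clause (~q_41) is unit, so q_41 = 0.
Case q_22 = 1:
The clause (~q_12) is unit, so q_12 = 0.
The clause (~q_32) is unit, so q_32 = 0.
The clause (q_33) is unit, so q_33 = 1.
The clause (~q_42) is unit, so q_42 = 0.
The clause (q_43) is unit, so q_43 = 1.
Now (~q_43) is unsatisfied and unit — conflict.
Undo q_22 and try q_22 = 0.
The clause (q_23) is unit, so q_23 = 1.
The clause (~q_13) is unit, so q_13 = 0.
The clause (~q_33) is unit, so q_33 = 0.
The clause (q_32) is unit, so q_32 = 1.
The clause (~q_12) is unit, so q_12 = 0.
The clause (~q_42) is unit, so q_42 = 0.
The clause (q_43) is unit, so q_43 = 1.
Now (~q_43) is unsatisfied and unit — conflict.
Both values of q_22 lead to a conflict.
Both values of q_11 lead to a conflict.
No assignment satisfies every clause.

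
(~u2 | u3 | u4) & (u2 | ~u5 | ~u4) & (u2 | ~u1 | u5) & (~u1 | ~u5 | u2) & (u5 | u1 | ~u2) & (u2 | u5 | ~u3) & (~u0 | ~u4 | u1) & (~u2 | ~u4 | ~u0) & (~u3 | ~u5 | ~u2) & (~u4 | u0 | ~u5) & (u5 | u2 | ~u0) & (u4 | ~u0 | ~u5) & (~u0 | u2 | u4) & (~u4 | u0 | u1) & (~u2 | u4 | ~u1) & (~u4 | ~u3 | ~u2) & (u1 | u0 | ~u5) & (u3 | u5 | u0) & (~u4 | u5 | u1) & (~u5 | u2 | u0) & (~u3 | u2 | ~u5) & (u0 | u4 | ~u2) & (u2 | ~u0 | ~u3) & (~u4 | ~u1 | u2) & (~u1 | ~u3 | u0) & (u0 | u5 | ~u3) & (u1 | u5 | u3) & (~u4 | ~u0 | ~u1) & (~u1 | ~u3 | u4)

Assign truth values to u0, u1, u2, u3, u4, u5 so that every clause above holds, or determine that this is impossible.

UNSATISFIABLE

Try u2 = 0.
Try u5 = 0.
(~u1) alone gives u1 = 0.
(~u3) alone gives u3 = 0.
That conflicts with the unit clause (u3).
That branch fails; take u5 = 1 instead.
(~u4) alone gives u4 = 0.
(~u1) alone gives u1 = 0.
(~u0) alone gives u0 = 0.
That conflicts with the unit clause (u0).
Neither u5 = 1 nor u5 = 0 works.
That branch fails; take u2 = 1 instead.
Try u3 = 1.
(~u5) alone gives u5 = 0.
(u1) alone gives u1 = 1.
(u4) alone gives u4 = 1.
That conflicts with the unit clause (~u4).
That branch fails; take u3 = 0 instead.
(u4) alone gives u4 = 1.
(~u0) alone gives u0 = 0.
(~u5) alone gives u5 = 0.
That conflicts with the unit clause (u5).
Neither u3 = 1 nor u3 = 0 works.
Neither u2 = 1 nor u2 = 0 works.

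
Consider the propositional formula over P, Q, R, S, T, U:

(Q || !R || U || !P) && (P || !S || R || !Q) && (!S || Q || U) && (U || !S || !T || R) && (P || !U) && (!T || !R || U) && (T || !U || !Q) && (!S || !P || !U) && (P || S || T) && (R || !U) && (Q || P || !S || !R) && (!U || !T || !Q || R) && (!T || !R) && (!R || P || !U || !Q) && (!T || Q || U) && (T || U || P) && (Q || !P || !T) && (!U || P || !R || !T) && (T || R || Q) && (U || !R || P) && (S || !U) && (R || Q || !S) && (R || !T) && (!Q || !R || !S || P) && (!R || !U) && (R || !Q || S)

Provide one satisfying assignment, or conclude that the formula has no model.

P: true; Q: true; R: true; S: false; T: false; U: false

Suppose P = true.
Suppose S = false.
Unit clause (!U) forces U = false.
Suppose Q = true.
Unit clause (R) forces R = true.
Unit clause (!T) forces T = false.
Every clause now holds.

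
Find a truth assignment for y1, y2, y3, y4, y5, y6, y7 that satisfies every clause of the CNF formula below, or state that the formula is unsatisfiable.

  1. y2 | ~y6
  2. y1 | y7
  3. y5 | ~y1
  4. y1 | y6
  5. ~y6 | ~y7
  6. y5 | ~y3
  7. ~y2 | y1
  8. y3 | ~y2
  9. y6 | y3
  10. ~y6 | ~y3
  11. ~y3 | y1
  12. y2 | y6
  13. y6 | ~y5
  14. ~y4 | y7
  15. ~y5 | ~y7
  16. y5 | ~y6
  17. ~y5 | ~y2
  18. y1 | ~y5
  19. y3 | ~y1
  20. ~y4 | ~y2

Branch on y2: set y2 = 1.
From the singleton clause (y1), y1 = 1.
From the singleton clause (y5), y5 = 1.
But (~y5) is also a unit clause — contradiction.
That branch fails; take y2 = 0 instead.
From the singleton clause (~y6), y6 = 0.
But (y6) is also a unit clause — contradiction.
Neither y2 = 1 nor y2 = 0 works.

UNSATISFIABLE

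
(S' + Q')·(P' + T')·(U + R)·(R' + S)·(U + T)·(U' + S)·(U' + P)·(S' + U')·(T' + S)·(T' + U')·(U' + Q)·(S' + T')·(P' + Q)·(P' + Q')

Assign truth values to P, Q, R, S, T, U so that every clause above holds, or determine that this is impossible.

Suppose S = 0.
From the singleton clause (R'), R = 0.
From the singleton clause (U), U = 1.
But (U') is also a unit clause — contradiction.
Undo S and try S = 1.
From the singleton clause (Q'), Q = 0.
From the singleton clause (U'), U = 0.
From the singleton clause (R), R = 1.
From the singleton clause (T), T = 1.
But (T') is also a unit clause — contradiction.
Neither S = 1 nor S = 0 works.

UNSATISFIABLE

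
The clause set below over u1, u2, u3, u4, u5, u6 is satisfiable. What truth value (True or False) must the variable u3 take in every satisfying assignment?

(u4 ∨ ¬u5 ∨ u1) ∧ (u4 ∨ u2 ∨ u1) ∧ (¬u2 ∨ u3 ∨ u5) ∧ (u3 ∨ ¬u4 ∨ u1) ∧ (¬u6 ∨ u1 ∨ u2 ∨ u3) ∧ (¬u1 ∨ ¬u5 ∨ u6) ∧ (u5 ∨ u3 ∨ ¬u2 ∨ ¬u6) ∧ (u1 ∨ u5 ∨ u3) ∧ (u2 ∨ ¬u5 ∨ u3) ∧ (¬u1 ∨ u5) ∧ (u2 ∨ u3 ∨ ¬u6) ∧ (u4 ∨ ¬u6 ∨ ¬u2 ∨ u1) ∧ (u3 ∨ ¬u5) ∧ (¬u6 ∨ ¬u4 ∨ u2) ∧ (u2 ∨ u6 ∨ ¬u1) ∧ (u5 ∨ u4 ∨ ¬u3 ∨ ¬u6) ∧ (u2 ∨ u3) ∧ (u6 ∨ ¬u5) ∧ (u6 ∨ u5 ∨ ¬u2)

True

Suppose u3 = False.
The clause (¬u5) is unit, so u5 = False.
The clause (¬u2) is unit, so u2 = False.
But (u2) is also a unit clause — contradiction.
So every satisfying assignment has u3 = True.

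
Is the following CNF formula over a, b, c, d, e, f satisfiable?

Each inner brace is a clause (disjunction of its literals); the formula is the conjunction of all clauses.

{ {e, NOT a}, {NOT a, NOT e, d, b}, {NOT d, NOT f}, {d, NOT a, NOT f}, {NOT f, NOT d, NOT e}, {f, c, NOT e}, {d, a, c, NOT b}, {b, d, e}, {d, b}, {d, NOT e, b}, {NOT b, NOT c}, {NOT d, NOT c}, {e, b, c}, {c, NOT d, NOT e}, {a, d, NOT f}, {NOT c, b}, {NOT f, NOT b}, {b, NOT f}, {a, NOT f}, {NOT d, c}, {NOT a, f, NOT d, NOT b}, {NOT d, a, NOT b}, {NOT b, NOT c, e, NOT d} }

Try e = true.
Try d = false.
(b) alone gives b = true.
(NOT c) alone gives c = false.
(f) alone gives f = true.
That conflicts with the unit clause (NOT f).
That branch fails; take d = true instead.
(NOT f) alone gives f = false.
(c) alone gives c = true.
That conflicts with the unit clause (NOT c).
Neither d = true nor d = false works.
That branch fails; take e = false instead.
(NOT a) alone gives a = false.
(NOT f) alone gives f = false.
Try b = true.
(NOT c) alone gives c = false.
(d) alone gives d = true.
That conflicts with the unit clause (NOT d).
That branch fails; take b = false instead.
(d) alone gives d = true.
(NOT c) alone gives c = false.
That conflicts with the unit clause (c).
Neither b = true nor b = false works.
Neither e = true nor e = false works.
No assignment satisfies every clause.

Unsatisfiable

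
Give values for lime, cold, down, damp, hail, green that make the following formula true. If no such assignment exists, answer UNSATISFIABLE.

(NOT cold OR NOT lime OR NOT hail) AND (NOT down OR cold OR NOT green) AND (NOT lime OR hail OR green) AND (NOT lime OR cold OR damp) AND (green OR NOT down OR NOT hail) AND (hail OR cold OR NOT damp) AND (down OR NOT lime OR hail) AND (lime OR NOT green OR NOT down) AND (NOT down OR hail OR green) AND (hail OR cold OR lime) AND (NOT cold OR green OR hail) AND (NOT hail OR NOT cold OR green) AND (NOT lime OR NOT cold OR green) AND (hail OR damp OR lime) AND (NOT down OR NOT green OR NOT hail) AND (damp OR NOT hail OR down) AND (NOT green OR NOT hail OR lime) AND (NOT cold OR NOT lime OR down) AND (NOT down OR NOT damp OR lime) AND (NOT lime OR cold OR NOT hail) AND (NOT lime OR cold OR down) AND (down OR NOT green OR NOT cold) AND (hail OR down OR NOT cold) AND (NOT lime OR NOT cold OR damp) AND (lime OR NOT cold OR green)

lime ↦ true, cold ↦ true, down ↦ true, damp ↦ true, hail ↦ false, green ↦ true

Case cold = true:
Case lime = true:
The clause (NOT hail) is unit, so hail = false.
The clause (green) is unit, so green = true.
The clause (down) is unit, so down = true.
The clause (damp) is unit, so damp = true.
All clauses are satisfied.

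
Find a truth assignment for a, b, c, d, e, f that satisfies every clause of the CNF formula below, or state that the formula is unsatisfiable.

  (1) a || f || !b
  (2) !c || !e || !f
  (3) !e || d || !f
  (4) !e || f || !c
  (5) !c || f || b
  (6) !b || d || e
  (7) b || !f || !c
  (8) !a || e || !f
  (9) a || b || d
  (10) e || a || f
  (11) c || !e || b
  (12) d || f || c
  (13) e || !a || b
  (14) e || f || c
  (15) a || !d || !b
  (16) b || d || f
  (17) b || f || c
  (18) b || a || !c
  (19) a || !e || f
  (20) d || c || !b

a=true, b=true, c=false, d=true, e=true, f=false

Suppose a = true.
Suppose e = true.
Suppose c = false.
(b) alone gives b = true.
(d) alone gives d = true.
All clauses hold; f can take either value.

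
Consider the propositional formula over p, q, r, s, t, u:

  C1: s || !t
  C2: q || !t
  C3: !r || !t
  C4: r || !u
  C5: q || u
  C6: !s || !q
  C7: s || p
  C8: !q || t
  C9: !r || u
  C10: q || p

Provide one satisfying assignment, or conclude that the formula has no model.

Case s = false:
The clause (!t) is unit, so t = false.
The clause (p) is unit, so p = true.
The clause (!q) is unit, so q = false.
The clause (u) is unit, so u = true.
The clause (r) is unit, so r = true.
All clauses are satisfied.

p ↦ true,  q ↦ false,  r ↦ true,  s ↦ false,  t ↦ false,  u ↦ true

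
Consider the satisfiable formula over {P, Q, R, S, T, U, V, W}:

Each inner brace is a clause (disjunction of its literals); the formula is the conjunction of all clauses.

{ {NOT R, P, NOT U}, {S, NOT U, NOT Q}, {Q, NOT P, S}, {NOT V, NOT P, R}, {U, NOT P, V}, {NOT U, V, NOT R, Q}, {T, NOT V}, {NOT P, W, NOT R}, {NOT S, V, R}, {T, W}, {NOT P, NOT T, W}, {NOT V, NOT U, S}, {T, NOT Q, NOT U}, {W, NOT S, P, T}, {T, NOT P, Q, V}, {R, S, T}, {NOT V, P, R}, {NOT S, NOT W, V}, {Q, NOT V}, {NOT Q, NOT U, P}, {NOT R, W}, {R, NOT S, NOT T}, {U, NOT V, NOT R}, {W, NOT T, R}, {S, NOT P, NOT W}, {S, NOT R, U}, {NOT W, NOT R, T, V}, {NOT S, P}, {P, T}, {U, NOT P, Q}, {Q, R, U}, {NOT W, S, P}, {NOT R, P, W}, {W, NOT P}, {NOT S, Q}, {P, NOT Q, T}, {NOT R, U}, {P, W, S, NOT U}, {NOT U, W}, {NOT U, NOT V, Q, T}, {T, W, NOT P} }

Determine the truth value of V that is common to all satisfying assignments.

True

Suppose V = false.
Try U = true.
Unit clause (W) forces W = true.
Unit clause (NOT S) forces S = false.
Unit clause (NOT Q) forces Q = false.
Unit clause (NOT P) forces P = false.
But (P) is also a unit clause — contradiction.
Backtrack on U: now try U = false.
Unit clause (NOT P) forces P = false.
Unit clause (NOT S) forces S = false.
Unit clause (NOT R) forces R = false.
Unit clause (T) forces T = true.
Unit clause (W) forces W = true.
But (NOT W) is also a unit clause — contradiction.
Neither U = true nor U = false works.
So every satisfying assignment has V = True.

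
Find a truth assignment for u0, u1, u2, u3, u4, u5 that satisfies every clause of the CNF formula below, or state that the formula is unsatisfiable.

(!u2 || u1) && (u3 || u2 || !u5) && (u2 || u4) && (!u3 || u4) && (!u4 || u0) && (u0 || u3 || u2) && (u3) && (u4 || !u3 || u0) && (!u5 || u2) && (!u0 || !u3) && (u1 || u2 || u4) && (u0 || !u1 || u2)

UNSATISFIABLE

(u3) alone gives u3 = true.
(u4) alone gives u4 = true.
(u0) alone gives u0 = true.
Now (!u0) is unsatisfied and unit — conflict.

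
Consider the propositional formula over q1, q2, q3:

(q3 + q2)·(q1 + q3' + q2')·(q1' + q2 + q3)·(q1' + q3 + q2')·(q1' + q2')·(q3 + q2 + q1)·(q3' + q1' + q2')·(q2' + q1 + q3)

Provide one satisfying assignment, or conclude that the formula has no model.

Suppose q3 = 1.
Suppose q1 = 0.
Unit clause (q2') forces q2 = 0.
Every clause now holds.

q1: 0; q2: 0; q3: 1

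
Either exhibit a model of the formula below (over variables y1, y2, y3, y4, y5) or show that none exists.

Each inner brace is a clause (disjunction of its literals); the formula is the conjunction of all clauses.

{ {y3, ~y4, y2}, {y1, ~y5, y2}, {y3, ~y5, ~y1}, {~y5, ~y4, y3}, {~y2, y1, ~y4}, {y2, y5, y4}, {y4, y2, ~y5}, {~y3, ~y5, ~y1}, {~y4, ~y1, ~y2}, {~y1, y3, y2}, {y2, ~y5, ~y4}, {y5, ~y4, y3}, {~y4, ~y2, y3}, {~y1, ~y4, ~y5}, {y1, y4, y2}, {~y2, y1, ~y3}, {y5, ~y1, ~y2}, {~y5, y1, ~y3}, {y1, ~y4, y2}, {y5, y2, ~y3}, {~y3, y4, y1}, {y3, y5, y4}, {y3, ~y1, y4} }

Case y3 = 0:
Case y4 = 0:
The clause (y5) is unit, so y5 = 1.
The clause (~y1) is unit, so y1 = 0.
The clause (y2) is unit, so y2 = 1.
This assignment satisfies each clause.

y1=0, y2=1, y3=0, y4=0, y5=1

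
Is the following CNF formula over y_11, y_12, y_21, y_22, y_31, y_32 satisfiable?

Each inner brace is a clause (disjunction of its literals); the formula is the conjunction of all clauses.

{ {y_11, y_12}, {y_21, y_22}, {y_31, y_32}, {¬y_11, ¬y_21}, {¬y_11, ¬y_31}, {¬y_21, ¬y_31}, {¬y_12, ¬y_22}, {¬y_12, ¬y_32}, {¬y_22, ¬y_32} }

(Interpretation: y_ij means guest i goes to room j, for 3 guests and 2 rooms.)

No, unsatisfiable

Try y_11 = True.
From the singleton clause (¬y_21), y_21 = False.
From the singleton clause (y_22), y_22 = True.
From the singleton clause (¬y_31), y_31 = False.
From the singleton clause (y_32), y_32 = True.
Now (¬y_32) is unsatisfied and unit — conflict.
Undo y_11 and try y_11 = False.
From the singleton clause (y_12), y_12 = True.
From the singleton clause (¬y_22), y_22 = False.
From the singleton clause (y_21), y_21 = True.
From the singleton clause (¬y_31), y_31 = False.
From the singleton clause (y_32), y_32 = True.
Now (¬y_32) is unsatisfied and unit — conflict.
Either choice for y_11 ends in contradiction.
No assignment satisfies every clause.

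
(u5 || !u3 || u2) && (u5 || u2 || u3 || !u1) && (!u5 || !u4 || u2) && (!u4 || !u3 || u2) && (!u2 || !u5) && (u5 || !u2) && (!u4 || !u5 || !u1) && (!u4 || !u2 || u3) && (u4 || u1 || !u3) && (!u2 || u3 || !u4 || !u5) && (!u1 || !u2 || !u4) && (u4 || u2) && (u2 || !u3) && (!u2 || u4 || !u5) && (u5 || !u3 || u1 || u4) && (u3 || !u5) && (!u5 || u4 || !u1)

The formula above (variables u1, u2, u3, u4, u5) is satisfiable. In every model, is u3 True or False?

Suppose u3 = true.
(u2) alone gives u2 = true.
(!u5) alone gives u5 = false.
That conflicts with the unit clause (u5).
So every satisfying assignment has u3 = False.

False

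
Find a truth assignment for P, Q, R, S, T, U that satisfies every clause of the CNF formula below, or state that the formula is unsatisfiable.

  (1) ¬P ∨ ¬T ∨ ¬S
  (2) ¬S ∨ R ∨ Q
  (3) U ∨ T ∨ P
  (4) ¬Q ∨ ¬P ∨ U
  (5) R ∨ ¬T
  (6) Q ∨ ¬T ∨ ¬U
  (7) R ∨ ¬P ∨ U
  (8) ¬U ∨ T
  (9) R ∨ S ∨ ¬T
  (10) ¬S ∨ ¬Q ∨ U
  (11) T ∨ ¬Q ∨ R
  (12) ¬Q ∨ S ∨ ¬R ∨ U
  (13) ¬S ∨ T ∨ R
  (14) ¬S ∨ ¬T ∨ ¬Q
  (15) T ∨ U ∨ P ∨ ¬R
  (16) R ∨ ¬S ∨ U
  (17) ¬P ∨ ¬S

P ↦ True; Q ↦ True; R ↦ True; S ↦ False; T ↦ True; U ↦ True

Branch on R: set R = True.
Branch on U: set U = True.
From the singleton clause (T), T = True.
From the singleton clause (Q), Q = True.
From the singleton clause (¬S), S = False.
All clauses hold; P can take either value.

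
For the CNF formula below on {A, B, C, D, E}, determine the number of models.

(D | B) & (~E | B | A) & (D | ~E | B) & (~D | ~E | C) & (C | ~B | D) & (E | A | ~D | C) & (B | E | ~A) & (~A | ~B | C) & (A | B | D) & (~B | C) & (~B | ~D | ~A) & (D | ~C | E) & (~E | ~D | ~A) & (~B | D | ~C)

3

There are 2^5 = 32 truth assignments over (A, B, C, D, E).
Split on E. With E = 1, the clauses containing E are satisfied and ~E drops from the rest; 1 of the 2^4 = 16 assignments to the other variables satisfy what remains.
With E = 0, by the same count on the reduced clause set, 2 assignments work.
Total: 1 + 2 = 3.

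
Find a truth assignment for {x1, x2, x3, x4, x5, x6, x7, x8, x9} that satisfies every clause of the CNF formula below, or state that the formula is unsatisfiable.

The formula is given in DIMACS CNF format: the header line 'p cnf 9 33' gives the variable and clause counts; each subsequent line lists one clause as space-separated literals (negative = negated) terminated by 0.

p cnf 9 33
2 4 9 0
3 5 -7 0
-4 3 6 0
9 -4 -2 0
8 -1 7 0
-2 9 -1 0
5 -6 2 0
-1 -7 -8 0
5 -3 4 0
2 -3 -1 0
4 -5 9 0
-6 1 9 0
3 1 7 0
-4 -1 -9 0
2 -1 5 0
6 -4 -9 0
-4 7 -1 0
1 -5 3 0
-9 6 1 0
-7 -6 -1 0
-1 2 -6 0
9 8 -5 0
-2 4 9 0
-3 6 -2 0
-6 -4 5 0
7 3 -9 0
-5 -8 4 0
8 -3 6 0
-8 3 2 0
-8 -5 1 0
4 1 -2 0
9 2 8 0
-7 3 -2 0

Branch on x2: set x2 = False.
Branch on x4: set x4 = True.
Branch on x3: set x3 = True.
The clause (¬x1) is unit, so x1 = False.
Branch on x5: set x5 = True.
The clause (¬x8) is unit, so x8 = False.
The clause (x9) is unit, so x9 = True.
The clause (x6) is unit, so x6 = True.
All clauses hold; x7 can take either value.

x1=False, x2=False, x3=True, x4=True, x5=True, x6=True, x7=True, x8=False, x9=True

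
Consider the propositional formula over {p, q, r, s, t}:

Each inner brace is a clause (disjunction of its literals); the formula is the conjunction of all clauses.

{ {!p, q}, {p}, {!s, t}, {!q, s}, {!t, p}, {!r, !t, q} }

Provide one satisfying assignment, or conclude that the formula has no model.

p: true, q: true, r: true, s: true, t: true

Unit clause (p) forces p = true.
Unit clause (q) forces q = true.
Unit clause (s) forces s = true.
Unit clause (t) forces t = true.
Every clause is now satisfied; r is unconstrained.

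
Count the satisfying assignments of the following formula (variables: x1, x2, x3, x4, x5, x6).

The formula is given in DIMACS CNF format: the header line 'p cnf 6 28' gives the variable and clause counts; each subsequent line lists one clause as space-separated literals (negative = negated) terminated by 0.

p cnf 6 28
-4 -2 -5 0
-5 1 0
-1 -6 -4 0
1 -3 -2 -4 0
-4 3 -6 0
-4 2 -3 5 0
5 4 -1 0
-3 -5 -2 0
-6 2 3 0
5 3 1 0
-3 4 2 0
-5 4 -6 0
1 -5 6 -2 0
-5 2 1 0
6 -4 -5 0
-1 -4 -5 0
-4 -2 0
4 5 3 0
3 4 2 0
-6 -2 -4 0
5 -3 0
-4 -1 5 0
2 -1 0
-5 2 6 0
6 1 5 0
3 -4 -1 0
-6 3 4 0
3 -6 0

1

There are 2^6 = 64 truth assignments over (x1, x2, x3, x4, x5, x6).
Split on x4. With x4 = True, the clauses containing x4 are satisfied and ¬x4 drops from the rest; 0 of the 2^5 = 32 assignments to the other variables satisfy what remains.
With x4 = False, by the same count on the reduced clause set, 1 assignment works.
Total: 0 + 1 = 1.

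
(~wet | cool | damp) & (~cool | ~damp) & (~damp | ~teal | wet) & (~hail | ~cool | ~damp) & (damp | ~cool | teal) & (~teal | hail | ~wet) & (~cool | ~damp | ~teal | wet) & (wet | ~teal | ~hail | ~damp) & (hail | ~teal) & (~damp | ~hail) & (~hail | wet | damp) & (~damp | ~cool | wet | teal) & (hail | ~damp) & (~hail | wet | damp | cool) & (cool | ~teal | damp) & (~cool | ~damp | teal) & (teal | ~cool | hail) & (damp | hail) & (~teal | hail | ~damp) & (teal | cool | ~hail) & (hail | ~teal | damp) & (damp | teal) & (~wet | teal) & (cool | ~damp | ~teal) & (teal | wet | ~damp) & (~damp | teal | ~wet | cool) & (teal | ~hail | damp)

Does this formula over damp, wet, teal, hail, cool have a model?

Suppose cool = 1.
The clause (~damp) is unit, so damp = 0.
The clause (teal) is unit, so teal = 1.
The clause (hail) is unit, so hail = 1.
The clause (wet) is unit, so wet = 1.
This assignment satisfies each clause.
A satisfying assignment: damp=0,  wet=1,  teal=1,  hail=1,  cool=1.

Satisfiable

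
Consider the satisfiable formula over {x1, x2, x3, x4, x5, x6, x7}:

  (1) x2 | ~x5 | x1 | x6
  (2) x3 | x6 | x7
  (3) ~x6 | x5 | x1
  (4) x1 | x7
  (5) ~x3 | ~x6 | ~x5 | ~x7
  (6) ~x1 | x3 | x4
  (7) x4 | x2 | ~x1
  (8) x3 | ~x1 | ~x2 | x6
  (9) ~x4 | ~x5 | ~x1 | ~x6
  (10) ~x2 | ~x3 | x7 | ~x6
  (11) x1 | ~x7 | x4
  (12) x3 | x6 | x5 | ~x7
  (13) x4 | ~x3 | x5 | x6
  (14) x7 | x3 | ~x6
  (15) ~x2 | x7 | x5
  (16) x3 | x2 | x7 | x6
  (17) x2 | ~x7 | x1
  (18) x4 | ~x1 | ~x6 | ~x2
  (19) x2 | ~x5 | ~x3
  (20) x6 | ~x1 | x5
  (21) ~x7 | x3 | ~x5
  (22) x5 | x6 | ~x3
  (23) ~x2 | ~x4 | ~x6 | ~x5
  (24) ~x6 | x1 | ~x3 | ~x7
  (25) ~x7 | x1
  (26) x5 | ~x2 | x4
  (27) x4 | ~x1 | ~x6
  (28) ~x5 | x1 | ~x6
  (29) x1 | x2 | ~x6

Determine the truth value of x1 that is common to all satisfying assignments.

True

Suppose x1 = 0.
The clause (x7) is unit, so x7 = 1.
That conflicts with the unit clause (~x7).
So every satisfying assignment has x1 = True.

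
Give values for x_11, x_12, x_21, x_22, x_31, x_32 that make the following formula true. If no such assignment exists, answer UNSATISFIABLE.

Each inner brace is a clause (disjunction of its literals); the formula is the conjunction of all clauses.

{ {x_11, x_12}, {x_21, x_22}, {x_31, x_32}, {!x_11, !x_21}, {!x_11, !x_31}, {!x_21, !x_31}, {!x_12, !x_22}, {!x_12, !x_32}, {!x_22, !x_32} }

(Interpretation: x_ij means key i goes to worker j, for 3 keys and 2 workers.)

UNSATISFIABLE

Try x_11 = true.
(!x_21) alone gives x_21 = false.
(x_22) alone gives x_22 = true.
(!x_31) alone gives x_31 = false.
(x_32) alone gives x_32 = true.
Now (!x_32) is unsatisfied and unit — conflict.
Backtrack on x_11: now try x_11 = false.
(x_12) alone gives x_12 = true.
(!x_22) alone gives x_22 = false.
(x_21) alone gives x_21 = true.
(!x_31) alone gives x_31 = false.
(x_32) alone gives x_32 = true.
Now (!x_32) is unsatisfied and unit — conflict.
Both values of x_11 lead to a conflict.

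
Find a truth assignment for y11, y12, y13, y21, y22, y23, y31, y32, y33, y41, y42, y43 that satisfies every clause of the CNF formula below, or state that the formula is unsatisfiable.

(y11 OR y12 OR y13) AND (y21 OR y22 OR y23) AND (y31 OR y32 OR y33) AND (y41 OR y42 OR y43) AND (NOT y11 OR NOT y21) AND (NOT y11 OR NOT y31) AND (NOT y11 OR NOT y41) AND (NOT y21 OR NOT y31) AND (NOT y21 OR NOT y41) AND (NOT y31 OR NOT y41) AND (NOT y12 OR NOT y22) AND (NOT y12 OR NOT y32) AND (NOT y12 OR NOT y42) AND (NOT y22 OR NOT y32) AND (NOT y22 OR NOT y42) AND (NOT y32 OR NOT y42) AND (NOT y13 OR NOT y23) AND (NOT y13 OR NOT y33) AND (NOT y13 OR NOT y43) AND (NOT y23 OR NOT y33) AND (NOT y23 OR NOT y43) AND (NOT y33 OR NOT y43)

UNSATISFIABLE

Suppose y11 = false.
Suppose y12 = true.
The clause (NOT y22) is unit, so y22 = false.
The clause (NOT y32) is unit, so y32 = false.
The clause (NOT y42) is unit, so y42 = false.
Suppose y21 = true.
The clause (NOT y31) is unit, so y31 = false.
The clause (y33) is unit, so y33 = true.
The clause (NOT y41) is unit, so y41 = false.
The clause (y43) is unit, so y43 = true.
But (NOT y43) is also a unit clause — contradiction.
Undo y21 and try y21 = false.
The clause (y23) is unit, so y23 = true.
The clause (NOT y13) is unit, so y13 = false.
The clause (NOT y33) is unit, so y33 = false.
The clause (y31) is unit, so y31 = true.
The clause (NOT y41) is unit, so y41 = false.
The clause (y43) is unit, so y43 = true.
But (NOT y43) is also a unit clause — contradiction.
Neither y21 = true nor y21 = false works.
Undo y12 and try y12 = false.
The clause (y13) is unit, so y13 = true.
The clause (NOT y23) is unit, so y23 = false.
The clause (NOT y33) is unit, so y33 = false.
The clause (NOT y43) is unit, so y43 = false.
Suppose y21 = true.
The clause (NOT y31) is unit, so y31 = false.
The clause (y32) is unit, so y32 = true.
The clause (NOT y41) is unit, so y41 = false.
The clause (y42) is unit, so y42 = true.
But (NOT y42) is also a unit clause — contradiction.
Undo y21 and try y21 = false.
The clause (y22) is unit, so y22 = true.
The clause (NOT y32) is unit, so y32 = false.
The clause (y31) is unit, so y31 = true.
The clause (NOT y41) is unit, so y41 = false.
The clause (y42) is unit, so y42 = true.
But (NOT y42) is also a unit clause — contradiction.
Neither y21 = true nor y21 = false works.
Neither y12 = true nor y12 = false works.
Undo y11 and try y11 = true.
The clause (NOT y21) is unit, so y21 = false.
The clause (NOT y31) is unit, so y31 = false.
The clause (NOT y41) is unit, so y41 = false.
Suppose y22 = true.
The clause (NOT y12) is unit, so y12 = false.
The clause (NOT y32) is unit, so y32 = false.
The clause (y33) is unit, so y33 = true.
The clause (NOT y42) is unit, so y42 = false.
The clause (y43) is unit, so y43 = true.
But (NOT y43) is also a unit clause — contradiction.
Undo y22 and try y22 = false.
The clause (y23) is unit, so y23 = true.
The clause (NOT y13) is unit, so y13 = false.
The clause (NOT y33) is unit, so y33 = false.
The clause (y32) is unit, so y32 = true.
The clause (NOT y12) is unit, so y12 = false.
The clause (NOT y42) is unit, so y42 = false.
The clause (y43) is unit, so y43 = true.
But (NOT y43) is also a unit clause — contradiction.
Neither y22 = true nor y22 = false works.
Neither y11 = true nor y11 = false works.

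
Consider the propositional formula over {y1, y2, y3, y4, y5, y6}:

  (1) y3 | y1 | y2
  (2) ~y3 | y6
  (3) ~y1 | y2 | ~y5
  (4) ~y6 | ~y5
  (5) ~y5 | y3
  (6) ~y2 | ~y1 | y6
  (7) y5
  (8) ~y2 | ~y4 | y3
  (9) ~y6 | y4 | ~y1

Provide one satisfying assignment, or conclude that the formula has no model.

UNSATISFIABLE

The clause (y5) is unit, so y5 = 1.
The clause (~y6) is unit, so y6 = 0.
The clause (~y3) is unit, so y3 = 0.
That conflicts with the unit clause (y3).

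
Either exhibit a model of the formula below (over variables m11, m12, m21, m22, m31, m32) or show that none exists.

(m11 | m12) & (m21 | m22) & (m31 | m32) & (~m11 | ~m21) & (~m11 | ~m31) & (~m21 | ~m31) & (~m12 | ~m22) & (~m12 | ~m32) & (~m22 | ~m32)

UNSATISFIABLE

Branch on m11: set m11 = 1.
From the singleton clause (~m21), m21 = 0.
From the singleton clause (m22), m22 = 1.
From the singleton clause (~m31), m31 = 0.
From the singleton clause (m32), m32 = 1.
Now (~m32) is unsatisfied and unit — conflict.
That branch fails; take m11 = 0 instead.
From the singleton clause (m12), m12 = 1.
From the singleton clause (~m22), m22 = 0.
From the singleton clause (m21), m21 = 1.
From the singleton clause (~m31), m31 = 0.
From the singleton clause (m32), m32 = 1.
Now (~m32) is unsatisfied and unit — conflict.
Either choice for m11 ends in contradiction.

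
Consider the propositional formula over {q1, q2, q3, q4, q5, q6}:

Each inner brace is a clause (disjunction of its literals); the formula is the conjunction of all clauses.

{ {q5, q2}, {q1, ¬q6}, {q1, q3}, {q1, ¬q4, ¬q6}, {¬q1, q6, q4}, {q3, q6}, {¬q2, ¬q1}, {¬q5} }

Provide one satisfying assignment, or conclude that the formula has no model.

From the singleton clause (¬q5), q5 = False.
From the singleton clause (q2), q2 = True.
From the singleton clause (¬q1), q1 = False.
From the singleton clause (¬q6), q6 = False.
From the singleton clause (q3), q3 = True.
No clause remains; q4 is free.

q1: False, q2: True, q3: True, q4: True, q5: False, q6: False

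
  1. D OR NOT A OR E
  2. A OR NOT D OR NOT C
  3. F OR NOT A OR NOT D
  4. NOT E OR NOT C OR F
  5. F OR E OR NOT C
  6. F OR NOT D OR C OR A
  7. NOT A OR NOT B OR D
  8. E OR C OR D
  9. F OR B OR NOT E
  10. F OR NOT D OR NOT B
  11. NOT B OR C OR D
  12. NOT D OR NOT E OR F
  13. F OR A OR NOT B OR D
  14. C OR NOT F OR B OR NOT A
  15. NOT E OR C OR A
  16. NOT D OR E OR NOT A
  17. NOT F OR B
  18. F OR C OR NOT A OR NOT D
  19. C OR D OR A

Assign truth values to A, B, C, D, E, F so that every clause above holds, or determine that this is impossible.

Case F = true:
Unit clause (B) forces B = true.
Case A = true:
Unit clause (D) forces D = true.
Unit clause (E) forces E = true.
All clauses hold; C can take either value.

A: true, B: true, C: false, D: true, E: true, F: true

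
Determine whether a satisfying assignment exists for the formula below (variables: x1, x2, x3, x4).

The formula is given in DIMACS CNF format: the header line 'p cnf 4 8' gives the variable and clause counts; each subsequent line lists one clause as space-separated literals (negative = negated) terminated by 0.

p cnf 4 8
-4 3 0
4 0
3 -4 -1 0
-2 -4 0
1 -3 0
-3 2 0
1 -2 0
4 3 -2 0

(x4) alone gives x4 = True.
(x3) alone gives x3 = True.
(¬x2) alone gives x2 = False.
But (x2) is also a unit clause — contradiction.
No assignment satisfies every clause.

Unsatisfiable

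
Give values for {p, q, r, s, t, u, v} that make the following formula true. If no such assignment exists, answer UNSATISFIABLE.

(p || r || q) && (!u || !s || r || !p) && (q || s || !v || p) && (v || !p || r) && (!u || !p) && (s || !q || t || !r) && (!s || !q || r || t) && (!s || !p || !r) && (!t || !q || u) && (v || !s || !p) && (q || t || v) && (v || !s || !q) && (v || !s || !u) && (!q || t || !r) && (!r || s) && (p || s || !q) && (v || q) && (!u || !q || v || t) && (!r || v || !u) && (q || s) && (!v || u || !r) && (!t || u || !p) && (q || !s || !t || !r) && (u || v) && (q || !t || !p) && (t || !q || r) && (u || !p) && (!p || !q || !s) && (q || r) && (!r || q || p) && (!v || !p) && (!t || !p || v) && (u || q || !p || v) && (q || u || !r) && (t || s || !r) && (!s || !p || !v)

p=false,  q=true,  r=true,  s=true,  t=true,  u=true,  v=true

Branch on u: set u = true.
From the singleton clause (!p), p = false.
Branch on r: set r = true.
From the singleton clause (s), s = true.
From the singleton clause (v), v = true.
From the singleton clause (q), q = true.
From the singleton clause (t), t = true.
Every clause now holds.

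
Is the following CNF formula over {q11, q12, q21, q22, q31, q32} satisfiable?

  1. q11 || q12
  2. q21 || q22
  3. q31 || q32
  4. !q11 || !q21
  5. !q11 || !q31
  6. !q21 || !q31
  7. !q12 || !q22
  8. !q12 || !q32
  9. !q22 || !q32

No

Case q11 = true:
From the singleton clause (!q21), q21 = false.
From the singleton clause (q22), q22 = true.
From the singleton clause (!q31), q31 = false.
From the singleton clause (q32), q32 = true.
Now (!q32) is unsatisfied and unit — conflict.
Undo q11 and try q11 = false.
From the singleton clause (q12), q12 = true.
From the singleton clause (!q22), q22 = false.
From the singleton clause (q21), q21 = true.
From the singleton clause (!q31), q31 = false.
From the singleton clause (q32), q32 = true.
Now (!q32) is unsatisfied and unit — conflict.
Both values of q11 lead to a conflict.
No assignment satisfies every clause.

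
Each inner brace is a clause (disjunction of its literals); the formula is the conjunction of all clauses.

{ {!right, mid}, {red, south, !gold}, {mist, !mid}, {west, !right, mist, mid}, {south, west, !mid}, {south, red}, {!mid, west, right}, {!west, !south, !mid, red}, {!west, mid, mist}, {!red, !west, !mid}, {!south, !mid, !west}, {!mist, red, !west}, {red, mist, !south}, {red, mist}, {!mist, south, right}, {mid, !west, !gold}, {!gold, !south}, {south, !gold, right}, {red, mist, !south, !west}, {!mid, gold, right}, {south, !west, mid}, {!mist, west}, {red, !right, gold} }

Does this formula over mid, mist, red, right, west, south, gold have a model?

Yes, satisfiable

Branch on right: set right = false.
Branch on mist: set mist = false.
From the singleton clause (!mid), mid = false.
From the singleton clause (!west), west = false.
From the singleton clause (red), red = true.
Branch on gold: set gold = false.
Every clause is now satisfied; south is unconstrained.
A satisfying assignment: mid ↦ false,  mist ↦ false,  red ↦ true,  right ↦ false,  west ↦ false,  south ↦ false,  gold ↦ false.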